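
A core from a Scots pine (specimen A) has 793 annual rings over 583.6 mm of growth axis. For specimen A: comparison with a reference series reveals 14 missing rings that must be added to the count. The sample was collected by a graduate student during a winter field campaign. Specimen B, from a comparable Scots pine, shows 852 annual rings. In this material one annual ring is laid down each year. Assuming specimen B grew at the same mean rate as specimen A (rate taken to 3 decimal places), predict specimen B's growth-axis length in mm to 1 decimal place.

616.0 mm

Specimen A: adjusted count: 793 + 14 = 807 annual rings.
A: 583.6 mm over 807 years gives 583.6 / 807 ≈ 0.723 mm per year.
For B, 0.723 mm/year × 852 years = 616.0 mm.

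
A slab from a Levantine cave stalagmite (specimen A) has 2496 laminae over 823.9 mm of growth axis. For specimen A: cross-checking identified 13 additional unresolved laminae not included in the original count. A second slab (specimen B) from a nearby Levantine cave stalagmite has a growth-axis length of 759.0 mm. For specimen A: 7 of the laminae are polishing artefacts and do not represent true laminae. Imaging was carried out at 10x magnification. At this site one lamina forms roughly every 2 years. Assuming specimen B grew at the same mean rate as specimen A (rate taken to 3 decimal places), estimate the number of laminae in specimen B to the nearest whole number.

2300 laminae

Specimen A: correcting the raw count gives 2496 − 7 + 13 = 2502 true laminae.
Specimen A: at 2 years per lamina, 2502 × 2 = 5004 years.
A: Mean rate = 823.9 mm / 5004 years ≈ 0.165 mm/year.
For B, 759.0 / 0.165 = 4600.00 years; at 2 years per lamina that is 4600.00 / 2 ≈ 2300 laminae.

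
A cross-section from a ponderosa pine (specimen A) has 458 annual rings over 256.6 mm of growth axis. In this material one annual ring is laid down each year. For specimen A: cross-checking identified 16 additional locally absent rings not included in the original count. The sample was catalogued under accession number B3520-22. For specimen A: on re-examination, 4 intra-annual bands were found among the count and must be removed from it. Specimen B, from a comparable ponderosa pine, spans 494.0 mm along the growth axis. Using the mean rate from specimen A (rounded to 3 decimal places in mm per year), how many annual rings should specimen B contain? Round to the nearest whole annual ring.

Specimen A: true annual ring count = 458 − 4 + 16 = 470.
A: 256.6 mm over 470 years gives 256.6 / 470 ≈ 0.546 mm per year.
Specimen B: 494.0 mm / 0.546 mm per year = 904.76 years ≈ 905 annual rings.

905 annual rings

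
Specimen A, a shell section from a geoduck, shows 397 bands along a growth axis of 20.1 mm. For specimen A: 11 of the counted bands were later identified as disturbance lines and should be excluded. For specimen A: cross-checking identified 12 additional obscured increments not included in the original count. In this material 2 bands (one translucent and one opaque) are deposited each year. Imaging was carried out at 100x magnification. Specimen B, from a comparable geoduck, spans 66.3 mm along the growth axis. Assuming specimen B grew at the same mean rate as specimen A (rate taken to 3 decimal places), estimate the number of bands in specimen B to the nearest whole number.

Specimen A: after corrections the count is 397 − 11 + 12 = 398 bands.
Specimen A: 398 bands at 2 per year is 398 / 2 = 199 years.
A: Extension rate ≈ 20.1 / 199 = 0.101 mm/yr.
For B, 66.3 / 0.101 = 656.44 years; at 2 bands per year that is 656.44 × 2 ≈ 1313 bands.

1313 bands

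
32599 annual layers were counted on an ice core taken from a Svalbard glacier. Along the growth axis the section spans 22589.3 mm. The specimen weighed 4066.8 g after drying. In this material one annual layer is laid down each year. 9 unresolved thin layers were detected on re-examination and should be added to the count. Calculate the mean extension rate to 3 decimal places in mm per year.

0.693 mm per year

Correcting the raw count gives 32599 + 9 = 32608 true annual layers.
Mean rate = 22589.3 mm / 32608 years ≈ 0.693 mm per year.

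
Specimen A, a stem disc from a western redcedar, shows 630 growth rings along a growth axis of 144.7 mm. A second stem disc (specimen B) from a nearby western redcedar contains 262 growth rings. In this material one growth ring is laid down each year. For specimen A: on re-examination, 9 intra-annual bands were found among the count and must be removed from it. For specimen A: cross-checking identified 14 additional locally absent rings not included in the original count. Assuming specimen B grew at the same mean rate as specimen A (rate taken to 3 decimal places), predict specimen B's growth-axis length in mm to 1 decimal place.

59.7 mm

Specimen A: adjusted count: 630 − 9 + 14 = 635 growth rings.
A: Extension rate ≈ 144.7 / 635 = 0.228 mm per year.
B's length ≈ 0.228 × 262 = 59.7 mm.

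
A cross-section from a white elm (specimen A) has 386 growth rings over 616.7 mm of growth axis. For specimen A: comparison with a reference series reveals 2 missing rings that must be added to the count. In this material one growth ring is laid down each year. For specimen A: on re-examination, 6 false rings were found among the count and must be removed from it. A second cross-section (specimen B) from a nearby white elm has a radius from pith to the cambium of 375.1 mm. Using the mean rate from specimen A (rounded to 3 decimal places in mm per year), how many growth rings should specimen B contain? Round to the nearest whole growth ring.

Specimen A: true growth ring count = 386 − 6 + 2 = 382.
A: Mean rate = 616.7 mm / 382 years ≈ 1.614 mm per year.
B spans 375.1 / 1.614 = 232.40 years ≈ 232 growth rings.

232 growth rings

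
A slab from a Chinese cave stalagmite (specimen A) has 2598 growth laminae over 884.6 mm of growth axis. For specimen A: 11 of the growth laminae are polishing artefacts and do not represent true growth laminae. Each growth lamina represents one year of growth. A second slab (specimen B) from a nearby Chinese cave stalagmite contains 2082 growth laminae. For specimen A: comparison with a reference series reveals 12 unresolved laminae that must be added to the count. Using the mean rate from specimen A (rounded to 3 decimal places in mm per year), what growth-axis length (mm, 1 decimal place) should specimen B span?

Specimen A: true growth lamina count = 2598 − 11 + 12 = 2599.
A: Mean rate = 884.6 mm / 2599 years ≈ 0.340 mm per year.
For B, 0.340 mm/year × 2082 years = 707.9 mm.

707.9 mm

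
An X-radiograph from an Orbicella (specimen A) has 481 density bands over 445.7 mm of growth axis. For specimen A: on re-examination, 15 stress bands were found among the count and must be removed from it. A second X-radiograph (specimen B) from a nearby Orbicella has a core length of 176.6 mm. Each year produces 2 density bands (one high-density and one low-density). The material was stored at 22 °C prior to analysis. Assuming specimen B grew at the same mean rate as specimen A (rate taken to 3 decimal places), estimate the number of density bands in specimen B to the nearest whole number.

185 density bands

Specimen A: true density band count = 481 − 15 = 466.
Specimen A: dividing by 2 density bands per year: 466 / 2 = 233 years.
A: Extension rate ≈ 445.7 / 233 = 1.913 mm/year.
B spans 176.6 / 1.913 = 92.32 years; at 2 density bands per year that is 92.32 × 2 ≈ 185 density bands.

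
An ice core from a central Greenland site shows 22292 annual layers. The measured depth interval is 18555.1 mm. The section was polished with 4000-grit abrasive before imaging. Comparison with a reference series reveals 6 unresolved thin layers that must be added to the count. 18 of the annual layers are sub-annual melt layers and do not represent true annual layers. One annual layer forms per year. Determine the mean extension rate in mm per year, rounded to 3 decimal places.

Correcting the raw count gives 22292 − 18 + 6 = 22280 true annual layers.
18555.1 mm over 22280 years gives 18555.1 / 22280 ≈ 0.833 mm per year.

0.833 mm per year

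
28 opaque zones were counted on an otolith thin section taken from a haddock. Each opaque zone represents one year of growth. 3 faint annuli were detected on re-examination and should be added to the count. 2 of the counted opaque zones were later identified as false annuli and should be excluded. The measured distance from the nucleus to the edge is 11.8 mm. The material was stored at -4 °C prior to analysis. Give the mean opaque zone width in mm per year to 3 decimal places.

Adjusted count: 28 − 2 + 3 = 29 opaque zones.
Extension rate ≈ 11.8 / 29 = 0.407 mm per year.

0.407 mm per year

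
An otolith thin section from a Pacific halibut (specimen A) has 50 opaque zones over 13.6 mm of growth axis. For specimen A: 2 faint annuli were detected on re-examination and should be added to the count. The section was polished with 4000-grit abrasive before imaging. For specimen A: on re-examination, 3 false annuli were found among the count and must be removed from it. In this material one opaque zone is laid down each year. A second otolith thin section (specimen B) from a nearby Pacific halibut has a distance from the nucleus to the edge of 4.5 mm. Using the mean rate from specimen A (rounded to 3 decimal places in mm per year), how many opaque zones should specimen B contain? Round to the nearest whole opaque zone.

16 opaque zones

Specimen A: adjusted count: 50 − 3 + 2 = 49 opaque zones.
A: Extension rate ≈ 13.6 / 49 = 0.278 mm/yr.
For B, 4.5 / 0.278 = 16.19 years ≈ 16 opaque zones.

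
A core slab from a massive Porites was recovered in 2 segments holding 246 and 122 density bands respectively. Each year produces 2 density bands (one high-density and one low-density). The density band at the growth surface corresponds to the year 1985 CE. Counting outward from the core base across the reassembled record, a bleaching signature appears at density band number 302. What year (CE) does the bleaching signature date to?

Total density bands = 246 + 122 = 368.
368 − 302 = 66 density bands lie beyond the bleaching signature toward the growth surface.
With 2 density bands per year, 66 / 2 = 33 years.
The density band at the growth surface is 1985 CE, so the bleaching signature dates to 1985 − 33 = 1952 CE.

1952 CE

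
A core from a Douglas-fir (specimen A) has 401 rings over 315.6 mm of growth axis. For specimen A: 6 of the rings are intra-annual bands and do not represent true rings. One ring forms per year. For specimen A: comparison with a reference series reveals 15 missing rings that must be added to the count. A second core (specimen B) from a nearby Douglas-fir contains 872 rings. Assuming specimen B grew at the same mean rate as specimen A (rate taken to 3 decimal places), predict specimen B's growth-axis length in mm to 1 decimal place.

671.4 mm

Specimen A: adjusted count: 401 − 6 + 15 = 410 rings.
A: Extension rate ≈ 315.6 / 410 = 0.770 mm/year.
B's length ≈ 0.770 × 872 = 671.4 mm.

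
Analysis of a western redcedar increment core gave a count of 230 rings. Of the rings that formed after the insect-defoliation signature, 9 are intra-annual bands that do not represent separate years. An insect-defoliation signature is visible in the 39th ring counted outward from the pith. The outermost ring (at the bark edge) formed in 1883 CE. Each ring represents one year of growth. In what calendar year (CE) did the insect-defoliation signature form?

The insect-defoliation signature sits at ring 39 from the pith, so 230 − 39 = 191 rings formed after it.
Removing the 9 false rings leaves 191 − 9 = 182 true rings beyond the insect-defoliation signature.
The ring at the bark edge is 1883 CE, so the insect-defoliation signature dates to 1883 − 182 = 1701 CE.

1701 CE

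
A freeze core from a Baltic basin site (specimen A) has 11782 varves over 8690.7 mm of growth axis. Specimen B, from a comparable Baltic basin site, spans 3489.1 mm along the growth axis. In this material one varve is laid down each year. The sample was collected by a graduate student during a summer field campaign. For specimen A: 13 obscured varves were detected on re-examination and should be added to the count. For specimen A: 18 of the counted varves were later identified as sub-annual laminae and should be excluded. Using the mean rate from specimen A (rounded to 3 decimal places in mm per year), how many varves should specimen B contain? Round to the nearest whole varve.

Specimen A: after corrections the count is 11782 − 18 + 13 = 11777 varves.
A: 8690.7 mm over 11777 years gives 8690.7 / 11777 ≈ 0.738 mm per year.
For B, 3489.1 / 0.738 = 4727.78 years ≈ 4728 varves.

4728 varves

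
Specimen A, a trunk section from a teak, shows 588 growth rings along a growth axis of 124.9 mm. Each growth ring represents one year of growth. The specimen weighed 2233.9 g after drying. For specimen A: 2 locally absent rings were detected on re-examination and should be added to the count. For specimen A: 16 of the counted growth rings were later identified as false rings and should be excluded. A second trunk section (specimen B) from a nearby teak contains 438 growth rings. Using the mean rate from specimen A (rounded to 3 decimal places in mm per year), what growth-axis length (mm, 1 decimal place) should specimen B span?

95.5 mm

Specimen A: correcting the raw count gives 588 − 16 + 2 = 574 true growth rings.
A: Extension rate ≈ 124.9 / 574 = 0.218 mm/yr.
Length of B = 0.218 × 438 = 95.5 mm.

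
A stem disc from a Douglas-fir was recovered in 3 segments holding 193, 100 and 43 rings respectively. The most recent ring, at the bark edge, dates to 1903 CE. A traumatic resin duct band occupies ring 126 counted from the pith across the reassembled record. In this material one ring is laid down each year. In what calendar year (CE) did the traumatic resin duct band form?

1693 CE

Total rings = 193 + 100 + 43 = 336.
Between ring 126 and the bark edge there are 336 − 126 = 210 rings.
1903 − 210 = 1693 CE.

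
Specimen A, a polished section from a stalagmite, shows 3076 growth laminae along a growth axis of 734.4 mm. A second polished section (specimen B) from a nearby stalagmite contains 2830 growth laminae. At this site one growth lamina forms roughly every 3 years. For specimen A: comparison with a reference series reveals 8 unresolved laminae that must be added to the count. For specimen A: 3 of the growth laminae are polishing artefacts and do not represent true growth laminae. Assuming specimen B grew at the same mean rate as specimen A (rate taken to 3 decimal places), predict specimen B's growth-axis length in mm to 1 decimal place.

Specimen A: true growth lamina count = 3076 − 3 + 8 = 3081.
Specimen A: at 3 years per growth lamina, 3081 × 3 = 9243 years.
A: 734.4 mm over 9243 years gives 734.4 / 9243 ≈ 0.079 mm per year.
Specimen B: multiplying by 3 years per growth lamina: 2830 × 3 = 8490 years. B's length ≈ 0.079 × 8490 = 670.7 mm.

670.7 mm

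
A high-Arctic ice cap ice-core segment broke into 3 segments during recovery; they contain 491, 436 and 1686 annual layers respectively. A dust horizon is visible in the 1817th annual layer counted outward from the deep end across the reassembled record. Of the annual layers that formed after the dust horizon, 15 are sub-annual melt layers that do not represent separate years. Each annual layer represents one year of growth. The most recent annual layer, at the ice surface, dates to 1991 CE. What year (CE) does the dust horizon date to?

Total annual layers = 491 + 436 + 1686 = 2613.
2613 − 1817 = 796 annual layers lie beyond the dust horizon toward the ice surface.
Removing the 15 false annual layers leaves 796 − 15 = 781 true annual layers beyond the dust horizon.
1991 − 781 = 1210 CE.

1210 CE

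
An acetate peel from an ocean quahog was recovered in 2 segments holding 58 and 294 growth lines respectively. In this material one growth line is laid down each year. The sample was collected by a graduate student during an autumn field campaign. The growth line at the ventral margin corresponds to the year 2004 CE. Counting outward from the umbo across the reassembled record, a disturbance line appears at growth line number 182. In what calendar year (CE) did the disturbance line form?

Total growth lines = 58 + 294 = 352.
352 − 182 = 170 growth lines lie beyond the disturbance line toward the ventral margin.
The growth line at the ventral margin is 2004 CE, so the disturbance line dates to 2004 − 170 = 1834 CE.

1834 CE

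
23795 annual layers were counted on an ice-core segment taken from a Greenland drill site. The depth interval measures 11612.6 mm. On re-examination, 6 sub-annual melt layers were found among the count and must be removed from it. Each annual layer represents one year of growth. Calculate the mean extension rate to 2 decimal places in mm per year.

Correcting the raw count gives 23795 − 6 = 23789 true annual layers.
Mean rate = 11612.6 mm / 23789 years ≈ 0.49 mm per year.

0.49 mm per year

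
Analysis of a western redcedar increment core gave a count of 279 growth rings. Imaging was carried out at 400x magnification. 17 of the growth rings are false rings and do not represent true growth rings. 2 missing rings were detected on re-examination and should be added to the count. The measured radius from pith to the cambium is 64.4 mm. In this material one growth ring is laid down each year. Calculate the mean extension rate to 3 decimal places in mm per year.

After corrections the count is 279 − 17 + 2 = 264 growth rings.
64.4 mm over 264 years gives 64.4 / 264 ≈ 0.244 mm per year.

0.244 mm per year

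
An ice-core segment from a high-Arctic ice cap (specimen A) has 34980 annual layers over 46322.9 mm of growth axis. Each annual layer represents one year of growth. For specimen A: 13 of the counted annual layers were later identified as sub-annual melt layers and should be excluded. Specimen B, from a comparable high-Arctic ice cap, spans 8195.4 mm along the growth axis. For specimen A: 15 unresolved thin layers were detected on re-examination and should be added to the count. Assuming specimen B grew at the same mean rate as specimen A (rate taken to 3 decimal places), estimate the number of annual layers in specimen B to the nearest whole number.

Specimen A: true annual layer count = 34980 − 13 + 15 = 34982.
A: 46322.9 mm over 34982 years gives 46322.9 / 34982 ≈ 1.324 mm/year.
Specimen B: 8195.4 mm / 1.324 mm per year = 6189.88 years ≈ 6190 annual layers.

6190 annual layers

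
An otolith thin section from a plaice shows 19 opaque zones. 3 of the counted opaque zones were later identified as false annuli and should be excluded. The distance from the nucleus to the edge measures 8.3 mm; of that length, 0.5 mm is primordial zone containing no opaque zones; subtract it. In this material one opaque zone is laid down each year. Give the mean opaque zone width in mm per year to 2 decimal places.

True opaque zone count = 19 − 3 = 16.
Removing the 0.5 mm offcut leaves 8.3 − 0.5 = 7.8 mm.
Mean rate = 7.8 mm / 16 years ≈ 0.49 mm per year.

0.49 mm per year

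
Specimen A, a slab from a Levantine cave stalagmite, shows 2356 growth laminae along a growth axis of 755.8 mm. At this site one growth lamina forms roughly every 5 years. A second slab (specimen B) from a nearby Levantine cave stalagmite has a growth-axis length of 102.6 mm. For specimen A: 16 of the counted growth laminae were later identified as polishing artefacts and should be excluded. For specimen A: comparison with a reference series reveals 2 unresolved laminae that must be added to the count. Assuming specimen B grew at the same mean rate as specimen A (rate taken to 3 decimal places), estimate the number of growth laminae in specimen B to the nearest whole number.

316 growth laminae

Specimen A: after corrections the count is 2356 − 16 + 2 = 2342 growth laminae.
Specimen A: at 5 years per growth lamina, 2342 × 5 = 11710 years.
A: Extension rate ≈ 755.8 / 11710 = 0.065 mm/year.
For B, 102.6 / 0.065 = 1578.46 years; at 5 years per growth lamina that is 1578.46 / 5 ≈ 316 growth laminae.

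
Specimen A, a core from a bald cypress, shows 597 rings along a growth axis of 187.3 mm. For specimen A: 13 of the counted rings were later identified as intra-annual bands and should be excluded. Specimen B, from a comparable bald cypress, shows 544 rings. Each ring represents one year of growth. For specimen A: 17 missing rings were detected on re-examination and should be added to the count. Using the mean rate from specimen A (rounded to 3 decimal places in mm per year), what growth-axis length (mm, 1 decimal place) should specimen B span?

Specimen A: true ring count = 597 − 13 + 17 = 601.
A: Mean rate = 187.3 mm / 601 years ≈ 0.312 mm per year.
For B, 0.312 mm/year × 544 years = 169.7 mm.

169.7 mm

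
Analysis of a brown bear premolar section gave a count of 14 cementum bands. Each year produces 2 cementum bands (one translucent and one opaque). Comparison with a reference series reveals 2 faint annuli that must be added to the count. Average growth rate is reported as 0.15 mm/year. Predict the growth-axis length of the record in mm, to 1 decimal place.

1.2 mm

Correcting the raw count gives 14 + 2 = 16 true cementum bands.
With 2 cementum bands per year, 16 / 2 = 8 years.
Length ≈ 0.15 × 8 = 1.2 mm.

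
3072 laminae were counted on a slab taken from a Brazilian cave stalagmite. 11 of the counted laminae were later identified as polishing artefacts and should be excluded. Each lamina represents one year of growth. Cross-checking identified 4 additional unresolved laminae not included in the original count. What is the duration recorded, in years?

After corrections the count is 3072 − 11 + 4 = 3065 laminae.
At one lamina per year, that is 3065 years.

3065 years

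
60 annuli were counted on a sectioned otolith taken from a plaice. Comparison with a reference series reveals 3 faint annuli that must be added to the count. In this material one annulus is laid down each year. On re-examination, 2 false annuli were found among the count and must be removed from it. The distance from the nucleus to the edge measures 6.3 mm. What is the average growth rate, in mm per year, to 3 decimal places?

True annulus count = 60 − 2 + 3 = 61.
Mean rate = 6.3 mm / 61 years ≈ 0.103 mm per year.

0.103 mm per year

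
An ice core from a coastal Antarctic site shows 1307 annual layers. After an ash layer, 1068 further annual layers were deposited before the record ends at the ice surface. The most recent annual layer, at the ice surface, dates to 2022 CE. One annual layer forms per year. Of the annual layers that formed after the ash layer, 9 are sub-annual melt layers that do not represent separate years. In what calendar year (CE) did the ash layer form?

963 CE

1068 annual layers formed after the ash layer.
Excluding 9 false annual layers: 1068 − 9 = 1059.
The annual layer at the ice surface is 2022 CE, so the ash layer dates to 2022 − 1059 = 963 CE.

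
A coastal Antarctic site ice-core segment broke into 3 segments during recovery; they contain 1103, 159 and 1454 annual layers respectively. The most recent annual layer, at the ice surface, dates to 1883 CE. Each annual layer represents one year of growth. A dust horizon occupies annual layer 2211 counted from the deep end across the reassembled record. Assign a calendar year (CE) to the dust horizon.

1378 CE

Total annual layers = 1103 + 159 + 1454 = 2716.
Between annual layer 2211 and the ice surface there are 2716 − 2211 = 505 annual layers.
The annual layer at the ice surface is 1883 CE, so the dust horizon dates to 1883 − 505 = 1378 CE.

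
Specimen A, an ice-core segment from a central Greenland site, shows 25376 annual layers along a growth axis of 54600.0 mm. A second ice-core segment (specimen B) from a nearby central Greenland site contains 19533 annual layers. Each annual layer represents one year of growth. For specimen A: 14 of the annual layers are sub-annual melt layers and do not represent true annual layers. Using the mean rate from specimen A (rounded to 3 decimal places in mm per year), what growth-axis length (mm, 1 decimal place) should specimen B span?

42054.5 mm

Specimen A: correcting the raw count gives 25376 − 14 = 25362 true annual layers.
A: 54600.0 mm over 25362 years gives 54600.0 / 25362 ≈ 2.153 mm/yr.
Length of B = 2.153 × 19533 = 42054.5 mm.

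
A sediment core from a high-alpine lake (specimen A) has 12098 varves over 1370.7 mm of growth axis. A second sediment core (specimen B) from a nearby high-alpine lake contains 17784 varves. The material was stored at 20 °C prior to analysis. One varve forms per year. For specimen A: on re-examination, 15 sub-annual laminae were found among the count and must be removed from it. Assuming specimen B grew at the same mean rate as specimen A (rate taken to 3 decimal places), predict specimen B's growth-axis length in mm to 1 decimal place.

Specimen A: after corrections the count is 12098 − 15 = 12083 varves.
A: Mean rate = 1370.7 mm / 12083 years ≈ 0.113 mm per year.
B's length ≈ 0.113 × 17784 = 2009.6 mm.

2009.6 mm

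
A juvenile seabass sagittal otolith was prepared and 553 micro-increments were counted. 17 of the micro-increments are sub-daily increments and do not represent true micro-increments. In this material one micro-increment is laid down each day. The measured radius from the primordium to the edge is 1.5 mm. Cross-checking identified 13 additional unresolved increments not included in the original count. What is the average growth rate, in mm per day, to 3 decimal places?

0.003 mm per day

Correcting the raw count gives 553 − 17 + 13 = 549 true micro-increments.
1.5 mm over 549 days gives 1.5 / 549 ≈ 0.003 mm per day.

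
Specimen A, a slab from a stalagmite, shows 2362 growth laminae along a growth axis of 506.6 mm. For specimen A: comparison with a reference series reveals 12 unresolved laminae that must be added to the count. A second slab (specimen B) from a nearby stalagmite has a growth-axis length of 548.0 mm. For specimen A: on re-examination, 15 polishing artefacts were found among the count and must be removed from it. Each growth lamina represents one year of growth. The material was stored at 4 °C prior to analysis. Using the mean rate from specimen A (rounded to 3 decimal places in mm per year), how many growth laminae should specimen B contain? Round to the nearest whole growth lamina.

2549 growth laminae

Specimen A: true growth lamina count = 2362 − 15 + 12 = 2359.
A: 506.6 mm over 2359 years gives 506.6 / 2359 ≈ 0.215 mm/year.
Specimen B: 548.0 mm / 0.215 mm per year = 2548.84 years ≈ 2549 growth laminae.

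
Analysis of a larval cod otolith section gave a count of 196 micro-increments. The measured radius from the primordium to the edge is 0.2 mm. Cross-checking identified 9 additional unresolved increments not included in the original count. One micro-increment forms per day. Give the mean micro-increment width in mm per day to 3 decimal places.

0.001 mm per day

True micro-increment count = 196 + 9 = 205.
Mean rate = 0.2 mm / 205 days ≈ 0.001 mm per day.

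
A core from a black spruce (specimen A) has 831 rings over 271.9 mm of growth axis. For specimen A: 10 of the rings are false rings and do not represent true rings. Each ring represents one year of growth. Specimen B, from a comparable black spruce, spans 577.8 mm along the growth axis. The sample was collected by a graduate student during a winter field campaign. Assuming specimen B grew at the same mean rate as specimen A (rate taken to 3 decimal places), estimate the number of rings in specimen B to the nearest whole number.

Specimen A: correcting the raw count gives 831 − 10 = 821 true rings.
A: 271.9 mm over 821 years gives 271.9 / 821 ≈ 0.331 mm/yr.
Specimen B: 577.8 mm / 0.331 mm per year = 1745.62 years ≈ 1746 rings.

1746 rings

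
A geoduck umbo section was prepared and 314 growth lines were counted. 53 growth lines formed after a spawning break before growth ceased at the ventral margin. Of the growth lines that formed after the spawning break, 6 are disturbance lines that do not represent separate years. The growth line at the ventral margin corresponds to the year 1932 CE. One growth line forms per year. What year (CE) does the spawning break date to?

1885 CE

There are 53 growth lines younger than the spawning break.
Excluding 6 false growth lines: 53 − 6 = 47.
1932 − 47 = 1885 CE.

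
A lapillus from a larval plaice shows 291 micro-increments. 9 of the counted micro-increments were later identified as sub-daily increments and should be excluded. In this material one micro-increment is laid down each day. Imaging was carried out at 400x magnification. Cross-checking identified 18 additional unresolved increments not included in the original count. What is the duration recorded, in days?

After corrections the count is 291 − 9 + 18 = 300 micro-increments.
With a one-to-one micro-increment periodicity this is 300 days.

300 days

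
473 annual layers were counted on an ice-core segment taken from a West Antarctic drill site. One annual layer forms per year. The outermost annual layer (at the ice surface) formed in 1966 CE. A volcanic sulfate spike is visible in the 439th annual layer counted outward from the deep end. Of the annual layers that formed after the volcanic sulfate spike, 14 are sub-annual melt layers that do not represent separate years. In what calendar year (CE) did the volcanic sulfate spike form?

Between annual layer 439 and the ice surface there are 473 − 439 = 34 annual layers.
Removing the 14 false annual layers leaves 34 − 14 = 20 true annual layers beyond the volcanic sulfate spike.
1966 − 20 = 1946 CE.

1946 CE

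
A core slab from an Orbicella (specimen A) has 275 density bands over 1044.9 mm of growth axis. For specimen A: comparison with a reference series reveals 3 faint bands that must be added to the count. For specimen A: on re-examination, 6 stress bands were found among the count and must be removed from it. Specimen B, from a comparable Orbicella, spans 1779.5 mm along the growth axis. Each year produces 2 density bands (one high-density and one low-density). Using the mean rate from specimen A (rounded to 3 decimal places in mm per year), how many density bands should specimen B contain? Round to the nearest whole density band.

463 density bands

Specimen A: correcting the raw count gives 275 − 6 + 3 = 272 true density bands.
Specimen A: 272 density bands at 2 per year is 272 / 2 = 136 years.
A: Extension rate ≈ 1044.9 / 136 = 7.683 mm per year.
Specimen B: 1779.5 mm / 7.683 mm per year = 231.62 years; at 2 density bands per year that is 231.62 × 2 ≈ 463 density bands.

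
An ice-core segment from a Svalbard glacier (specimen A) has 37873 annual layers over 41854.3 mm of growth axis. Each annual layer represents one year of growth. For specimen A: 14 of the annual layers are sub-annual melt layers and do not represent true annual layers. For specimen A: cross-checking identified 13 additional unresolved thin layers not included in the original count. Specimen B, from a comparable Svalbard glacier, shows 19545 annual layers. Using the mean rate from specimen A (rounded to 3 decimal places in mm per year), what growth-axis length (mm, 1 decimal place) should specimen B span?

21597.2 mm

Specimen A: after corrections the count is 37873 − 14 + 13 = 37872 annual layers.
A: 41854.3 mm over 37872 years gives 41854.3 / 37872 ≈ 1.105 mm/year.
B's length ≈ 1.105 × 19545 = 21597.2 mm.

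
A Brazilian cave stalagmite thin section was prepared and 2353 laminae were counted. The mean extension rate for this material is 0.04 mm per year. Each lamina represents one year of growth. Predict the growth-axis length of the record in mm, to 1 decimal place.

94.1 mm

The record spans 2353 years at 0.04 mm per year.
Length ≈ 0.04 × 2353 = 94.1 mm.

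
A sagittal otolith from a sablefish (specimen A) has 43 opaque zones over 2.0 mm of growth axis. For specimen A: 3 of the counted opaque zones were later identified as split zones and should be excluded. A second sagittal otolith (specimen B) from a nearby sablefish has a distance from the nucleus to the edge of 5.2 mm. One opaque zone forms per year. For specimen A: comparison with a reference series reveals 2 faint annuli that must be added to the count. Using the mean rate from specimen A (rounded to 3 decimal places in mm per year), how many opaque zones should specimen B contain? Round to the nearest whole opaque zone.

Specimen A: adjusted count: 43 − 3 + 2 = 42 opaque zones.
A: Extension rate ≈ 2.0 / 42 = 0.048 mm per year.
Specimen B: 5.2 mm / 0.048 mm per year = 108.33 years ≈ 108 opaque zones.

108 opaque zones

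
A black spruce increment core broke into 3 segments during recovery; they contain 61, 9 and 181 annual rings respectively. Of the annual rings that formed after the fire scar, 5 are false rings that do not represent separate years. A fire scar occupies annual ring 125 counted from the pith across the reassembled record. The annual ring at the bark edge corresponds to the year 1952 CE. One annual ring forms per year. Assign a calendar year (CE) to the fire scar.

Total annual rings = 61 + 9 + 181 = 251.
The fire scar sits at annual ring 125 from the pith, so 251 − 125 = 126 annual rings formed after it.
Excluding 5 false annual rings: 126 − 5 = 121.
Counting back 121 years from 1952 CE places the fire scar in 1952 − 121 = 1831 CE.

1831 CE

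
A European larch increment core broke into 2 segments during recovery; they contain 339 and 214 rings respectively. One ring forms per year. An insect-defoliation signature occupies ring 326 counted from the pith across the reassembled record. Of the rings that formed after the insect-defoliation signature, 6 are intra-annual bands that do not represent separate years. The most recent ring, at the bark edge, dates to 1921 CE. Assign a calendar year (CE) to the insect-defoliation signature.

1700 CE

Total rings = 339 + 214 = 553.
The insect-defoliation signature sits at ring 326 from the pith, so 553 − 326 = 227 rings formed after it.
Excluding 6 false rings: 227 − 6 = 221.
Counting back 221 years from 1921 CE places the insect-defoliation signature in 1921 − 221 = 1700 CE.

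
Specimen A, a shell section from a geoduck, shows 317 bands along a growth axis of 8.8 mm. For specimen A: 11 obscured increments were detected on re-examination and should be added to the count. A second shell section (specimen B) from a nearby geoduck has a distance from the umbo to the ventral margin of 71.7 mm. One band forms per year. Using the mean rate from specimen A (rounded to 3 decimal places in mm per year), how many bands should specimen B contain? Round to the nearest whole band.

Specimen A: after corrections the count is 317 + 11 = 328 bands.
A: Mean rate = 8.8 mm / 328 years ≈ 0.027 mm per year.
Specimen B: 71.7 mm / 0.027 mm per year = 2655.56 years ≈ 2656 bands.

2656 bands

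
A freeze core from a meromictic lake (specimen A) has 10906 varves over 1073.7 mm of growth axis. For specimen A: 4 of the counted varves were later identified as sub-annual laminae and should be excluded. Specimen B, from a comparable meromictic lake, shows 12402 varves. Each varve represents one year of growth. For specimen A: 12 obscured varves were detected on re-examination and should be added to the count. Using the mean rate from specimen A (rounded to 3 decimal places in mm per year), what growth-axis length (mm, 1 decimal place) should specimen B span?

1215.4 mm

Specimen A: adjusted count: 10906 − 4 + 12 = 10914 varves.
A: 1073.7 mm over 10914 years gives 1073.7 / 10914 ≈ 0.098 mm per year.
For B, 0.098 mm/year × 12402 years = 1215.4 mm.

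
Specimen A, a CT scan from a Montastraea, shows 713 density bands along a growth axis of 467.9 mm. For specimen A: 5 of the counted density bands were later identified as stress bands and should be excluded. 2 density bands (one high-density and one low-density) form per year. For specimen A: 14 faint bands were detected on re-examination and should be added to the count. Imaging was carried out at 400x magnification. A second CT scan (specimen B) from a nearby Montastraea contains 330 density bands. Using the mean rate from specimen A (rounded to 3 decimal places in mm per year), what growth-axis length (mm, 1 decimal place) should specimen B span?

Specimen A: correcting the raw count gives 713 − 5 + 14 = 722 true density bands.
Specimen A: with 2 density bands per year, 722 / 2 = 361 years.
A: 467.9 mm over 361 years gives 467.9 / 361 ≈ 1.296 mm/year.
Specimen B: with 2 density bands per year, 330 / 2 = 165 years. B's length ≈ 1.296 × 165 = 213.8 mm.

213.8 mm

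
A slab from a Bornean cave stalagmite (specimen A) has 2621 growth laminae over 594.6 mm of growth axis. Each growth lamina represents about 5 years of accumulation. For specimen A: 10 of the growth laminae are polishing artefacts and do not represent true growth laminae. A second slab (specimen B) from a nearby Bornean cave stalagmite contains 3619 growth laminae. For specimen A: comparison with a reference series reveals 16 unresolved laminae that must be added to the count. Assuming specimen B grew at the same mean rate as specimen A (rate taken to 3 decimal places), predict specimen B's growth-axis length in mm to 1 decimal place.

814.3 mm

Specimen A: true growth lamina count = 2621 − 10 + 16 = 2627.
Specimen A: at 5 years per growth lamina, 2627 × 5 = 13135 years.
A: Extension rate ≈ 594.6 / 13135 = 0.045 mm per year.
Specimen B: 3619 growth laminae at 5 years each span 3619 × 5 = 18095 years. B's length ≈ 0.045 × 18095 = 814.3 mm.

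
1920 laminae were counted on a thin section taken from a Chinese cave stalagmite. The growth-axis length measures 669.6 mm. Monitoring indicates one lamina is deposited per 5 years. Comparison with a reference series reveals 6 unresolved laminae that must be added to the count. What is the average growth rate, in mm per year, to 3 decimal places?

After corrections the count is 1920 + 6 = 1926 laminae.
1926 laminae at 5 years each span 1926 × 5 = 9630 years.
Extension rate ≈ 669.6 / 9630 = 0.070 mm per year.

0.070 mm per year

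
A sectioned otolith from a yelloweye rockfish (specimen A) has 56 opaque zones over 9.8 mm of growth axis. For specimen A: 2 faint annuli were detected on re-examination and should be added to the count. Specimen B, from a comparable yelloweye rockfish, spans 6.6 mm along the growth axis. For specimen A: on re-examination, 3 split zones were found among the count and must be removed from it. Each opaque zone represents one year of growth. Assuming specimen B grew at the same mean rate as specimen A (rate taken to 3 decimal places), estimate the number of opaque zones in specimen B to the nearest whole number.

37 opaque zones

Specimen A: correcting the raw count gives 56 − 3 + 2 = 55 true opaque zones.
A: 9.8 mm over 55 years gives 9.8 / 55 ≈ 0.178 mm/year.
Specimen B: 6.6 mm / 0.178 mm per year = 37.08 years ≈ 37 opaque zones.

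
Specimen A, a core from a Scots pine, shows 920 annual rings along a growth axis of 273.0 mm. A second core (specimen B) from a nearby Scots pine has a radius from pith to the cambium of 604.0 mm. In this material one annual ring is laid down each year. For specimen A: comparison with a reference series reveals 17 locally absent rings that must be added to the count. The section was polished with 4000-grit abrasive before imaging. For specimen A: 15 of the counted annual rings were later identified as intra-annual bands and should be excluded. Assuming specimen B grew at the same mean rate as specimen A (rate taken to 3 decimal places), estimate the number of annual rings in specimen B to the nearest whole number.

Specimen A: after corrections the count is 920 − 15 + 17 = 922 annual rings.
A: Mean rate = 273.0 mm / 922 years ≈ 0.296 mm per year.
B spans 604.0 / 0.296 = 2040.54 years ≈ 2041 annual rings.

2041 annual rings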